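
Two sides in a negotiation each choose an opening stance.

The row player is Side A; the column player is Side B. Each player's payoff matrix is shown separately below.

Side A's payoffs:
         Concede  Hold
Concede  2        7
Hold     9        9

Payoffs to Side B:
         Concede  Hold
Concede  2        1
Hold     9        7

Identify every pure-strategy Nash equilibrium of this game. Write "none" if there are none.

For each player, find the best response to each opponent profile; mutual best responses are the pure NE.
Side A against Concede: payoffs 2, 9 → best response Hold.
Side A against Hold: payoffs 7, 9 → best response Hold.
Side B against Concede: payoffs 2, 1 → best response Concede.
Side B against Hold: payoffs 9, 7 → best response Concede.
Mutual best responses: (Hold, Concede).

(Hold, Concede)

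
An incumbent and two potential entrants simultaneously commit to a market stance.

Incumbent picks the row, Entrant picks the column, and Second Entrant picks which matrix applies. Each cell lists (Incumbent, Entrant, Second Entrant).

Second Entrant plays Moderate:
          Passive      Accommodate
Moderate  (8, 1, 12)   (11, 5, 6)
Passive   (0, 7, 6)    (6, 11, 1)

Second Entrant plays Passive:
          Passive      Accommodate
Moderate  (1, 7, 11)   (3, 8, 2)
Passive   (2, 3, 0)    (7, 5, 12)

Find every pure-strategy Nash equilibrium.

The pure Nash equilibria are (Moderate, Accommodate, Moderate); (Passive, Accommodate, Passive).

Incumbent against (Passive, Moderate): payoffs 8, 0 → best response Moderate.
Incumbent against (Passive, Passive): payoffs 1, 2 → best response Passive.
Incumbent against (Accommodate, Moderate): payoffs 11, 6 → best response Moderate.
Incumbent against (Accommodate, Passive): payoffs 3, 7 → best response Passive.
Entrant against (Moderate, Moderate): payoffs 1, 5 → best response Accommodate.
Entrant against (Moderate, Passive): payoffs 7, 8 → best response Accommodate.
Entrant against (Passive, Moderate): payoffs 7, 11 → best response Accommodate.
Entrant against (Passive, Passive): payoffs 3, 5 → best response Accommodate.
Second Entrant against (Moderate, Passive): payoffs 12, 11 → best response Moderate.
Second Entrant against (Moderate, Accommodate): payoffs 6, 2 → best response Moderate.
Second Entrant against (Passive, Passive): payoffs 6, 0 → best response Moderate.
Second Entrant against (Passive, Accommodate): payoffs 1, 12 → best response Passive.
Mutual best responses: (Moderate, Accommodate, Moderate); (Passive, Accommodate, Passive).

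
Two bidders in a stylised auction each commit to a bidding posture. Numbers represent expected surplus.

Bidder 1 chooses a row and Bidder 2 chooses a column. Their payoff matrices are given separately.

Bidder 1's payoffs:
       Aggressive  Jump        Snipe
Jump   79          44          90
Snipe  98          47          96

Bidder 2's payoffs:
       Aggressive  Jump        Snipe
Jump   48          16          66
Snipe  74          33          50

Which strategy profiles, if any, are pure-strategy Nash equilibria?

(Jump, Aggressive): Bidder 1 can switch to Snipe (79 → 98). Not NE.
(Jump, Jump): Bidder 1 can switch to Snipe (44 → 47). Not NE.
(Jump, Snipe): Bidder 1 can switch to Snipe (90 → 96). Not NE.
(Snipe, Aggressive): Bidder 1 gets 98, best alternative 79; Bidder 2 gets 74, best alternative 50. No profitable deviation — NE.
(Snipe, Jump): Bidder 2 can switch to Aggressive (33 → 74). Not NE.
(Snipe, Snipe): Bidder 2 can switch to Aggressive (50 → 74). Not NE.

The unique pure-strategy Nash equilibrium is (Snipe, Aggressive).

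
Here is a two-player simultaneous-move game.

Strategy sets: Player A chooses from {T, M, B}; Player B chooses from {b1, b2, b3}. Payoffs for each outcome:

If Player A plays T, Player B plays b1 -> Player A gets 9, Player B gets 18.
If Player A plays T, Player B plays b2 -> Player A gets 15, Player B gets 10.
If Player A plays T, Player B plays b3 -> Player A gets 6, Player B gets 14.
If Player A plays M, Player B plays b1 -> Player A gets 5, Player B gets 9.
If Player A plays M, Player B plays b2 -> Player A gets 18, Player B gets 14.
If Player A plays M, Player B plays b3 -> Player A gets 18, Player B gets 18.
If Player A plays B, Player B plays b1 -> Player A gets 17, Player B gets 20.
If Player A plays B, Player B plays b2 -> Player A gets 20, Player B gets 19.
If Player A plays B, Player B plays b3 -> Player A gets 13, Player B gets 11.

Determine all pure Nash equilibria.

(M, b3) and (B, b1)

Check each profile: it is a Nash equilibrium iff no player can strictly gain by switching unilaterally.
(T, b1): Player A can switch to B (9 → 17). Not NE.
(T, b2): Player A can switch to M (15 → 18). Not NE.
(T, b3): Player A can switch to M (6 → 18). Not NE.
(M, b1): Player A can switch to T (5 → 9). Not NE.
(M, b2): Player A can switch to B (18 → 20). Not NE.
(M, b3): Player A gets 18, best alternative 13; Player B gets 18, best alternative 14. No profitable deviation — NE.
(B, b1): Player A gets 17, best alternative 9; Player B gets 20, best alternative 19. No profitable deviation — NE.
(B, b2): Player B can switch to b1 (19 → 20). Not NE.
(B, b3): Player A can switch to M (13 → 18). Not NE.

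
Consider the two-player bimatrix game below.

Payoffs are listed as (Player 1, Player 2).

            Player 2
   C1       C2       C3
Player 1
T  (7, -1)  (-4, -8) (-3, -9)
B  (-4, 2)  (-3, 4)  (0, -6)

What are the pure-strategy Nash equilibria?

Pure-strategy Nash equilibria: (T, C1) and (B, C2)

For each player, find the best response to each opponent profile; mutual best responses are the pure NE.
Player 1 against C1: payoffs 7, -4 → best response T.
Player 1 against C2: payoffs -4, -3 → best response B.
Player 1 against C3: payoffs -3, 0 → best response B.
Player 2 against T: payoffs -1, -8, -9 → best response C1.
Player 2 against B: payoffs 2, 4, -6 → best response C2.
Mutual best responses: (T, C1); (B, C2).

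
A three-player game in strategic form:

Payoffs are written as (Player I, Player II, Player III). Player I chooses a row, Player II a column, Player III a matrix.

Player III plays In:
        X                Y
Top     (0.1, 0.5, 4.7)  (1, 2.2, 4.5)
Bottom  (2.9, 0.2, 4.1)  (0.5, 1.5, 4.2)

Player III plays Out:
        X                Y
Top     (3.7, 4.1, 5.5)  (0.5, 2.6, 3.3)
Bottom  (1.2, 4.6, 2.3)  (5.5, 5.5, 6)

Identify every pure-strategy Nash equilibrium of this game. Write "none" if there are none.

The pure Nash equilibria are (Top, X, Out); (Top, Y, In); (Bottom, Y, Out).

For each player, find the best response to each opponent profile; mutual best responses are the pure NE.
Player I against (X, In): payoffs 0.1, 2.9 → best response Bottom.
Player I against (X, Out): payoffs 3.7, 1.2 → best response Top.
Player I against (Y, In): payoffs 1, 0.5 → best response Top.
Player I against (Y, Out): payoffs 0.5, 5.5 → best response Bottom.
Player II against (Top, In): payoffs 0.5, 2.2 → best response Y.
Player II against (Top, Out): payoffs 4.1, 2.6 → best response X.
Player II against (Bottom, In): payoffs 0.2, 1.5 → best response Y.
Player II against (Bottom, Out): payoffs 4.6, 5.5 → best response Y.
Player III against (Top, X): payoffs 4.7, 5.5 → best response Out.
Player III against (Top, Y): payoffs 4.5, 3.3 → best response In.
Player III against (Bottom, X): payoffs 4.1, 2.3 → best response In.
Player III against (Bottom, Y): payoffs 4.2, 6 → best response Out.
Mutual best responses: (Top, X, Out); (Top, Y, In); (Bottom, Y, Out).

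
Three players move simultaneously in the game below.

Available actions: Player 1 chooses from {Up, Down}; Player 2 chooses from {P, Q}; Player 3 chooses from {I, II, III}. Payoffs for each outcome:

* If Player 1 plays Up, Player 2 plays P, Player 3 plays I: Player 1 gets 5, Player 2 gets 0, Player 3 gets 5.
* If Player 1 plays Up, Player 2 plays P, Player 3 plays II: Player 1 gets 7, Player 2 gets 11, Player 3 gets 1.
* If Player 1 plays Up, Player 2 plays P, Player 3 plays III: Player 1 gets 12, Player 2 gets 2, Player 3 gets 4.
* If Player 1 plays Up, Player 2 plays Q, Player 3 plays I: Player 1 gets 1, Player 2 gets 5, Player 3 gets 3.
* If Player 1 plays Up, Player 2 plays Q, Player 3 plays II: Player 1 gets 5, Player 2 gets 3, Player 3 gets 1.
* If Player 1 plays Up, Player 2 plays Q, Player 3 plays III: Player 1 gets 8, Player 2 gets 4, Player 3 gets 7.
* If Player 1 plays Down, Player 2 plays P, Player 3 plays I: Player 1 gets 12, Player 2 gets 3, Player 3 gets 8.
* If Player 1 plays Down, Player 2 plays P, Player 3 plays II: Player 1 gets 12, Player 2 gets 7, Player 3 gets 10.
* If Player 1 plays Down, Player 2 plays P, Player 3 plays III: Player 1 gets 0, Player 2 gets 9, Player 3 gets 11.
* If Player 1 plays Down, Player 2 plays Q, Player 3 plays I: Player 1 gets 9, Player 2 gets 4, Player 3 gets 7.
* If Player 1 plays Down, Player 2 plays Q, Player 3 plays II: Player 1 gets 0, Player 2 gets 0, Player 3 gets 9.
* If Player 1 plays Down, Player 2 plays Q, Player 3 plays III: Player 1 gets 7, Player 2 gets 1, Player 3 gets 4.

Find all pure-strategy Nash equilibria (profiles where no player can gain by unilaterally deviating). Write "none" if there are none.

For each player, find the best response to each opponent profile; mutual best responses are the pure NE.
Player 1 against (P, I): payoffs 5, 12 → best response Down.
Player 1 against (P, II): payoffs 7, 12 → best response Down.
Player 1 against (P, III): payoffs 12, 0 → best response Up.
Player 1 against (Q, I): payoffs 1, 9 → best response Down.
Player 1 against (Q, II): payoffs 5, 0 → best response Up.
Player 1 against (Q, III): payoffs 8, 7 → best response Up.
Player 2 against (Up, I): payoffs 0, 5 → best response Q.
Player 2 against (Up, II): payoffs 11, 3 → best response P.
Player 2 against (Up, III): payoffs 2, 4 → best response Q.
Player 2 against (Down, I): payoffs 3, 4 → best response Q.
Player 2 against (Down, II): payoffs 7, 0 → best response P.
Player 2 against (Down, III): payoffs 9, 1 → best response P.
Player 3 against (Up, P): payoffs 5, 1, 4 → best response I.
Player 3 against (Up, Q): payoffs 3, 1, 7 → best response III.
Player 3 against (Down, P): payoffs 8, 10, 11 → best response III.
Player 3 against (Down, Q): payoffs 7, 9, 4 → best response II.
Mutual best responses: (Up, Q, III).

(Up, Q, III)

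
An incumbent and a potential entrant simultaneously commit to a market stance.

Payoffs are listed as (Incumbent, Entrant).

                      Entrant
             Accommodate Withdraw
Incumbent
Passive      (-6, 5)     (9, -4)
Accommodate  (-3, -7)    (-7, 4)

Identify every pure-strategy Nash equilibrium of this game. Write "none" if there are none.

Check each profile: it is a Nash equilibrium iff no player can strictly gain by switching unilaterally.
(Passive, Accommodate): Incumbent can switch to Accommodate (-6 → -3). Not NE.
(Passive, Withdraw): Entrant can switch to Accommodate (-4 → 5). Not NE.
(Accommodate, Accommodate): Entrant can switch to Withdraw (-7 → 4). Not NE.
(Accommodate, Withdraw): Incumbent can switch to Passive (-7 → 9). Not NE.

none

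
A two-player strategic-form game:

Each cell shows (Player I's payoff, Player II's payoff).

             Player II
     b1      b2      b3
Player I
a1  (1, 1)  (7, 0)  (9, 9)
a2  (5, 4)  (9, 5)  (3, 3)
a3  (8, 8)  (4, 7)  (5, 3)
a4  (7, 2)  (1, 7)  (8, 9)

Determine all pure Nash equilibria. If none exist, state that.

Pure-strategy Nash equilibria: (a1, b3), (a2, b2), (a3, b1)

For each player, find the best response to each opponent profile; mutual best responses are the pure NE.
Player I against b1: payoffs 1, 5, 8, 7 → best response a3.
Player I against b2: payoffs 7, 9, 4, 1 → best response a2.
Player I against b3: payoffs 9, 3, 5, 8 → best response a1.
Player II against a1: payoffs 1, 0, 9 → best response b3.
Player II against a2: payoffs 4, 5, 3 → best response b2.
Player II against a3: payoffs 8, 7, 3 → best response b1.
Player II against a4: payoffs 2, 7, 9 → best response b3.
Mutual best responses: (a1, b3); (a2, b2); (a3, b1).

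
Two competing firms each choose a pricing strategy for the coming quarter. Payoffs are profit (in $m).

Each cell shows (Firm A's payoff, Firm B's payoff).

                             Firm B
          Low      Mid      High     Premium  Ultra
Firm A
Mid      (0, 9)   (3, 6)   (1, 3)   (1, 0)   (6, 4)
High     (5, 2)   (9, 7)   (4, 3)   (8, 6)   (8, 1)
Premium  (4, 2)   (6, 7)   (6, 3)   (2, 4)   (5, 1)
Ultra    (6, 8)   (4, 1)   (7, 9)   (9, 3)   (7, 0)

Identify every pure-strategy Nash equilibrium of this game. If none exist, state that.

Firm A against Low: payoffs 0, 5, 4, 6 → best response Ultra.
Firm A against Mid: payoffs 3, 9, 6, 4 → best response High.
Firm A against High: payoffs 1, 4, 6, 7 → best response Ultra.
Firm A against Premium: payoffs 1, 8, 2, 9 → best response Ultra.
Firm A against Ultra: payoffs 6, 8, 5, 7 → best response High.
Firm B against Mid: payoffs 9, 6, 3, 0, 4 → best response Low.
Firm B against High: payoffs 2, 7, 3, 6, 1 → best response Mid.
Firm B against Premium: payoffs 2, 7, 3, 4, 1 → best response Mid.
Firm B against Ultra: payoffs 8, 1, 9, 3, 0 → best response High.
Mutual best responses: (High, Mid); (Ultra, High).

Pure-strategy Nash equilibria: (High, Mid); (Ultra, High)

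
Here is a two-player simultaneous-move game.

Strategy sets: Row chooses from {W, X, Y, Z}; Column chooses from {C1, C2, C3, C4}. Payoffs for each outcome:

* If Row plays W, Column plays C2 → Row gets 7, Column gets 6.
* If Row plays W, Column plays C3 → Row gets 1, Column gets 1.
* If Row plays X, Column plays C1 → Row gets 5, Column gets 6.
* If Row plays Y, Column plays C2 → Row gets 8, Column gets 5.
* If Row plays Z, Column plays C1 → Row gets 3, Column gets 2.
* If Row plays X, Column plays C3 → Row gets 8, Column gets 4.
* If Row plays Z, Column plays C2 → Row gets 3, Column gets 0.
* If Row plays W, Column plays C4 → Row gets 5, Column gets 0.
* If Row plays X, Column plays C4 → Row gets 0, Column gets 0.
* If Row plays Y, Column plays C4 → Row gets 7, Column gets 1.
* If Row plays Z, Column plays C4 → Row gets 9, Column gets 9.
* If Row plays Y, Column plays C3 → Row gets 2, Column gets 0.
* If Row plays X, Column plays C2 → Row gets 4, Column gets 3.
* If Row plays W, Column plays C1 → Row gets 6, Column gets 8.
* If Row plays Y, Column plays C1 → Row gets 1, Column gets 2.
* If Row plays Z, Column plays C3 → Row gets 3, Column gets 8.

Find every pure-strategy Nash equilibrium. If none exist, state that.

(W, C1): Row gets 6, best alternative 5; Column gets 8, best alternative 6. No profitable deviation — NE.
(W, C2): Row can switch to Y (7 → 8). Not NE.
(W, C3): Row can switch to X (1 → 8). Not NE.
(W, C4): Row can switch to Y (5 → 7). Not NE.
(X, C1): Row can switch to W (5 → 6). Not NE.
(X, C2): Row can switch to W (4 → 7). Not NE.
(X, C3): Column can switch to C1 (4 → 6). Not NE.
(X, C4): Row can switch to W (0 → 5). Not NE.
(Y, C1): Row can switch to W (1 → 6). Not NE.
(Y, C2): Row gets 8, best alternative 7; Column gets 5, best alternative 2. No profitable deviation — NE.
(Y, C3): Row can switch to X (2 → 8). Not NE.
(Y, C4): Row can switch to Z (7 → 9). Not NE.
(Z, C4): Row gets 9, best alternative 7; Column gets 9, best alternative 8. No profitable deviation — NE.
(The remaining 3 profiles each have a profitable deviation by the same check.)

(W, C1) and (Y, C2) and (Z, C4)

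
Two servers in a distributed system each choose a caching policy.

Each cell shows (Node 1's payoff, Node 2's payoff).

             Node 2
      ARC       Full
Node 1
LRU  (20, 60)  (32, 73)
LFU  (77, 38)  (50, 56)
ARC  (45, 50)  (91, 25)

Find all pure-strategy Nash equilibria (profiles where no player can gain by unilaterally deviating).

none

(LRU, ARC): Node 1 can switch to LFU (20 → 77). Not NE.
(LRU, Full): Node 1 can switch to LFU (32 → 50). Not NE.
(LFU, ARC): Node 2 can switch to Full (38 → 56). Not NE.
(LFU, Full): Node 1 can switch to ARC (50 → 91). Not NE.
(ARC, ARC): Node 1 can switch to LFU (45 → 77). Not NE.
(ARC, Full): Node 2 can switch to ARC (25 → 50). Not NE.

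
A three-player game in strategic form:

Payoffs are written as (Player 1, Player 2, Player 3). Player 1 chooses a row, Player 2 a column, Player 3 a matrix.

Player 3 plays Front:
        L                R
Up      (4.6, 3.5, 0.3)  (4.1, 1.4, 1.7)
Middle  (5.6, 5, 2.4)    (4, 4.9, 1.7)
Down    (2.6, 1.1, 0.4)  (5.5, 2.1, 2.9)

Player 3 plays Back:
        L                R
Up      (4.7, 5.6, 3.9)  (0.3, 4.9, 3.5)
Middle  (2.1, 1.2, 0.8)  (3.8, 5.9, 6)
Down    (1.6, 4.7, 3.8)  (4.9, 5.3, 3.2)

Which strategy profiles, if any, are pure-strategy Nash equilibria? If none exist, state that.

Player 1 against (L, Front): payoffs 4.6, 5.6, 2.6 → best response Middle.
Player 1 against (L, Back): payoffs 4.7, 2.1, 1.6 → best response Up.
Player 1 against (R, Front): payoffs 4.1, 4, 5.5 → best response Down.
Player 1 against (R, Back): payoffs 0.3, 3.8, 4.9 → best response Down.
Player 2 against (Up, Front): payoffs 3.5, 1.4 → best response L.
Player 2 against (Up, Back): payoffs 5.6, 4.9 → best response L.
Player 2 against (Middle, Front): payoffs 5, 4.9 → best response L.
Player 2 against (Middle, Back): payoffs 1.2, 5.9 → best response R.
Player 2 against (Down, Front): payoffs 1.1, 2.1 → best response R.
Player 2 against (Down, Back): payoffs 4.7, 5.3 → best response R.
Player 3 against (Up, L): payoffs 0.3, 3.9 → best response Back.
Player 3 against (Up, R): payoffs 1.7, 3.5 → best response Back.
Player 3 against (Middle, L): payoffs 2.4, 0.8 → best response Front.
Player 3 against (Middle, R): payoffs 1.7, 6 → best response Back.
Player 3 against (Down, L): payoffs 0.4, 3.8 → best response Back.
Player 3 against (Down, R): payoffs 2.9, 3.2 → best response Back.
Mutual best responses: (Up, L, Back); (Middle, L, Front); (Down, R, Back).

The pure Nash equilibria are (Up, L, Back) and (Middle, L, Front) and (Down, R, Back).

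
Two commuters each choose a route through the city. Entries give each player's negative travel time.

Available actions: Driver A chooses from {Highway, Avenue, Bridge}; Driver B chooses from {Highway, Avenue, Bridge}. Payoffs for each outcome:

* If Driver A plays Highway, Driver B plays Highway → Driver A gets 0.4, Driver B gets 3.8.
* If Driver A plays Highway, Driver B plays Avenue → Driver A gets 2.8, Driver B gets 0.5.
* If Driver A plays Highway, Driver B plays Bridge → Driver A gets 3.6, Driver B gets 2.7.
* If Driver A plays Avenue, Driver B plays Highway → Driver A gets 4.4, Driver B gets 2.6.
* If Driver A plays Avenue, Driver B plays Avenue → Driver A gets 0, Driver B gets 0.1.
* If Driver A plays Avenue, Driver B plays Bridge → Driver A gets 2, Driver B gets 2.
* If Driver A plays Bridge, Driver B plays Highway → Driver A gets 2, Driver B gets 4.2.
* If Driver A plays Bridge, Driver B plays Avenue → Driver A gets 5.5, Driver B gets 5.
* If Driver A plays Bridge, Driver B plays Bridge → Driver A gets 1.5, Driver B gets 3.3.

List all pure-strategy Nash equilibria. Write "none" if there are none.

Check each profile: it is a Nash equilibrium iff no player can strictly gain by switching unilaterally.
(Highway, Highway): Driver A can switch to Avenue (0.4 → 4.4). Not NE.
(Highway, Avenue): Driver A can switch to Bridge (2.8 → 5.5). Not NE.
(Highway, Bridge): Driver B can switch to Highway (2.7 → 3.8). Not NE.
(Avenue, Highway): Driver A gets 4.4, best alternative 2; Driver B gets 2.6, best alternative 2. No profitable deviation — NE.
(Avenue, Avenue): Driver A can switch to Highway (0 → 2.8). Not NE.
(Avenue, Bridge): Driver A can switch to Highway (2 → 3.6). Not NE.
(Bridge, Highway): Driver A can switch to Avenue (2 → 4.4). Not NE.
(Bridge, Avenue): Driver A gets 5.5, best alternative 2.8; Driver B gets 5, best alternative 4.2. No profitable deviation — NE.
(The remaining 1 profile has a profitable deviation by the same check.)

(Avenue, Highway) and (Bridge, Avenue)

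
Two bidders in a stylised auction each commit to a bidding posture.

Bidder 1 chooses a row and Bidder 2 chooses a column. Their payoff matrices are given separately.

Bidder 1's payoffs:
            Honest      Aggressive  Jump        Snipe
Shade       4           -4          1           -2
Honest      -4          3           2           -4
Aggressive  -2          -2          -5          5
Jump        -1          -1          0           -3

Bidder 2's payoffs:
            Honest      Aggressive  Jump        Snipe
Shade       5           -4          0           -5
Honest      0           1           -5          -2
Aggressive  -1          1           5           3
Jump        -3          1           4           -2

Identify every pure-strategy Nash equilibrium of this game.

Bidder 1 against Honest: payoffs 4, -4, -2, -1 → best response Shade.
Bidder 1 against Aggressive: payoffs -4, 3, -2, -1 → best response Honest.
Bidder 1 against Jump: payoffs 1, 2, -5, 0 → best response Honest.
Bidder 1 against Snipe: payoffs -2, -4, 5, -3 → best response Aggressive.
Bidder 2 against Shade: payoffs 5, -4, 0, -5 → best response Honest.
Bidder 2 against Honest: payoffs 0, 1, -5, -2 → best response Aggressive.
Bidder 2 against Aggressive: payoffs -1, 1, 5, 3 → best response Jump.
Bidder 2 against Jump: payoffs -3, 1, 4, -2 → best response Jump.
Mutual best responses: (Shade, Honest); (Honest, Aggressive).

The pure Nash equilibria are (Shade, Honest) and (Honest, Aggressive).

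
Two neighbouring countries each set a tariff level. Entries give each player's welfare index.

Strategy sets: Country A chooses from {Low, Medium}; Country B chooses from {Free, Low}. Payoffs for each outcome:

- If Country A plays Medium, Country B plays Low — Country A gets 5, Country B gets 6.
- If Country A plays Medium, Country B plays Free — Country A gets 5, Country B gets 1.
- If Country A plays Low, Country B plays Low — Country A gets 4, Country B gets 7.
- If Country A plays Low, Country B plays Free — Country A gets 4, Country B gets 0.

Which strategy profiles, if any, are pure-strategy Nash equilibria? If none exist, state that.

Mark each player's best response to every combination of opponents' strategies; a profile where every player is best-responding is a pure Nash equilibrium.
Country A against Free: payoffs 4, 5 → best response Medium.
Country A against Low: payoffs 4, 5 → best response Medium.
Country B against Low: payoffs 0, 7 → best response Low.
Country B against Medium: payoffs 1, 6 → best response Low.
Mutual best responses: (Medium, Low).

The unique pure-strategy Nash equilibrium is (Medium, Low).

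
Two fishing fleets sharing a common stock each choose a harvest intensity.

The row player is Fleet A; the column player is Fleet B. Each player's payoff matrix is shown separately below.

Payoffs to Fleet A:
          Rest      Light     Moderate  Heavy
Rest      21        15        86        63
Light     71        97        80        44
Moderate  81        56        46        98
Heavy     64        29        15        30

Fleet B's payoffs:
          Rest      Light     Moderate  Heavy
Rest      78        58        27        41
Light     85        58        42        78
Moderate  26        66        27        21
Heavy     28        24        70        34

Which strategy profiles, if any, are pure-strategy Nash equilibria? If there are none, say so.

none

Check each profile: it is a Nash equilibrium iff no player can strictly gain by switching unilaterally.
(Rest, Rest): Fleet A can switch to Light (21 → 71). Not NE.
(Rest, Light): Fleet A can switch to Light (15 → 97). Not NE.
(Rest, Moderate): Fleet B can switch to Rest (27 → 78). Not NE.
(Rest, Heavy): Fleet A can switch to Moderate (63 → 98). Not NE.
(Light, Rest): Fleet A can switch to Moderate (71 → 81). Not NE.
(Light, Light): Fleet B can switch to Rest (58 → 85). Not NE.
(The remaining 10 profiles each have a profitable deviation by the same check.)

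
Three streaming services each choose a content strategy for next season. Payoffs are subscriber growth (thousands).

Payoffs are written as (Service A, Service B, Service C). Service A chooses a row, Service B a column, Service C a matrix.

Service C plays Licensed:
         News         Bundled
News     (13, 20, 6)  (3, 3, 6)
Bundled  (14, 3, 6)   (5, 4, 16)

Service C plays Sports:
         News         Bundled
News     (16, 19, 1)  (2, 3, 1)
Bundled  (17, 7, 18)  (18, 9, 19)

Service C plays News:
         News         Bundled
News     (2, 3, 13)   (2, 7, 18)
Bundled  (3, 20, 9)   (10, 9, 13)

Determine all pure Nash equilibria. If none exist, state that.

Pure NE: (Bundled, Bundled, Sports)

Service A against (News, Licensed): payoffs 13, 14 → best response Bundled.
Service A against (News, Sports): payoffs 16, 17 → best response Bundled.
Service A against (News, News): payoffs 2, 3 → best response Bundled.
Service A against (Bundled, Licensed): payoffs 3, 5 → best response Bundled.
Service A against (Bundled, Sports): payoffs 2, 18 → best response Bundled.
Service A against (Bundled, News): payoffs 2, 10 → best response Bundled.
Service B against (News, Licensed): payoffs 20, 3 → best response News.
Service B against (News, Sports): payoffs 19, 3 → best response News.
Service B against (News, News): payoffs 3, 7 → best response Bundled.
Service B against (Bundled, Licensed): payoffs 3, 4 → best response Bundled.
Service B against (Bundled, Sports): payoffs 7, 9 → best response Bundled.
Service B against (Bundled, News): payoffs 20, 9 → best response News.
Service C against (News, News): payoffs 6, 1, 13 → best response News.
Service C against (News, Bundled): payoffs 6, 1, 18 → best response News.
Service C against (Bundled, News): payoffs 6, 18, 9 → best response Sports.
Service C against (Bundled, Bundled): payoffs 16, 19, 13 → best response Sports.
Mutual best responses: (Bundled, Bundled, Sports).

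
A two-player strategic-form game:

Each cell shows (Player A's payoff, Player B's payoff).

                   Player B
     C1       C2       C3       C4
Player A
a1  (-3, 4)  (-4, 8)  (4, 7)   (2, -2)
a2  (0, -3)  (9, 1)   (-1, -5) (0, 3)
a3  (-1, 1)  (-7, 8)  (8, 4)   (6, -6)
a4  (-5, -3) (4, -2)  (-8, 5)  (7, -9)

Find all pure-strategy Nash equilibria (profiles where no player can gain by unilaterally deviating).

Player A against C1: payoffs -3, 0, -1, -5 → best response a2.
Player A against C2: payoffs -4, 9, -7, 4 → best response a2.
Player A against C3: payoffs 4, -1, 8, -8 → best response a3.
Player A against C4: payoffs 2, 0, 6, 7 → best response a4.
Player B against a1: payoffs 4, 8, 7, -2 → best response C2.
Player B against a2: payoffs -3, 1, -5, 3 → best response C4.
Player B against a3: payoffs 1, 8, 4, -6 → best response C2.
Player B against a4: payoffs -3, -2, 5, -9 → best response C3.
No profile is a mutual best response for all players.

There is no pure-strategy Nash equilibrium.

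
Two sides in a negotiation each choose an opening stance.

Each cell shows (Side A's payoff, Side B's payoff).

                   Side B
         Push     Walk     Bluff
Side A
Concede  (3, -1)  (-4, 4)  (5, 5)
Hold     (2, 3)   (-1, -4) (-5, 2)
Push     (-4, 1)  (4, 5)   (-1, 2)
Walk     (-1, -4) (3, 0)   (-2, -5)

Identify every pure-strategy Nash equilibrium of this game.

Side A against Push: payoffs 3, 2, -4, -1 → best response Concede.
Side A against Walk: payoffs -4, -1, 4, 3 → best response Push.
Side A against Bluff: payoffs 5, -5, -1, -2 → best response Concede.
Side B against Concede: payoffs -1, 4, 5 → best response Bluff.
Side B against Hold: payoffs 3, -4, 2 → best response Push.
Side B against Push: payoffs 1, 5, 2 → best response Walk.
Side B against Walk: payoffs -4, 0, -5 → best response Walk.
Mutual best responses: (Concede, Bluff); (Push, Walk).

The pure Nash equilibria are (Concede, Bluff), (Push, Walk).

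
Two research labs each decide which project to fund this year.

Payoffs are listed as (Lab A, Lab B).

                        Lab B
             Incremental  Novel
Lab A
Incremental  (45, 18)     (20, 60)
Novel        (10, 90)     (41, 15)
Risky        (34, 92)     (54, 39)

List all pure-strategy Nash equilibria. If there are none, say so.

For each player, find the best response to each opponent profile; mutual best responses are the pure NE.
Lab A against Incremental: payoffs 45, 10, 34 → best response Incremental.
Lab A against Novel: payoffs 20, 41, 54 → best response Risky.
Lab B against Incremental: payoffs 18, 60 → best response Novel.
Lab B against Novel: payoffs 90, 15 → best response Incremental.
Lab B against Risky: payoffs 92, 39 → best response Incremental.
No profile is a mutual best response for all players.

There is no pure-strategy Nash equilibrium.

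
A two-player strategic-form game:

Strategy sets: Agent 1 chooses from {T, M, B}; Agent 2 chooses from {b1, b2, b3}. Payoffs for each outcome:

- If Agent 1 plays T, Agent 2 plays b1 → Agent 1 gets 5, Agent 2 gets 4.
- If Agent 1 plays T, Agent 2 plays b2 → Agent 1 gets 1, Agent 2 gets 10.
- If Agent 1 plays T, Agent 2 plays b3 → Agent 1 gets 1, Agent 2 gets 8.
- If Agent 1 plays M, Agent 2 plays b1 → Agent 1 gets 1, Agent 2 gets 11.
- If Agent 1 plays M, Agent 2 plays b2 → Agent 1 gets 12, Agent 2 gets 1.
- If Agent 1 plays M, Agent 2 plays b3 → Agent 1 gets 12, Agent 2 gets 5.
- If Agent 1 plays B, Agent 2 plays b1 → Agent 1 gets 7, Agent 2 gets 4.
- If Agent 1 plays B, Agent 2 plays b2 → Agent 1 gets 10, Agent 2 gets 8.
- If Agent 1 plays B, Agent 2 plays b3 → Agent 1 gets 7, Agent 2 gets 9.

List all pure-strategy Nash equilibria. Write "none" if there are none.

For each player, find the best response to each opponent profile; mutual best responses are the pure NE.
Agent 1 against b1: payoffs 5, 1, 7 → best response B.
Agent 1 against b2: payoffs 1, 12, 10 → best response M.
Agent 1 against b3: payoffs 1, 12, 7 → best response M.
Agent 2 against T: payoffs 4, 10, 8 → best response b2.
Agent 2 against M: payoffs 11, 1, 5 → best response b1.
Agent 2 against B: payoffs 4, 8, 9 → best response b3.
No profile is a mutual best response for all players.

There is no pure-strategy Nash equilibrium.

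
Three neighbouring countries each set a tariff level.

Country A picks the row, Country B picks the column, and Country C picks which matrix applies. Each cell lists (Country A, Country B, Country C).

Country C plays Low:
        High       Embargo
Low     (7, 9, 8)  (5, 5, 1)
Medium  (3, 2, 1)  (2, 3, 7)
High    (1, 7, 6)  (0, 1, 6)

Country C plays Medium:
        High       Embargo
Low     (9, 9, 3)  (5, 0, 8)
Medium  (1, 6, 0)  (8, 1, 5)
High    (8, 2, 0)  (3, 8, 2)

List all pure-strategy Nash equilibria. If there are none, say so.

For each player, find the best response to each opponent profile; mutual best responses are the pure NE.
Country A against (High, Low): payoffs 7, 3, 1 → best response Low.
Country A against (High, Medium): payoffs 9, 1, 8 → best response Low.
Country A against (Embargo, Low): payoffs 5, 2, 0 → best response Low.
Country A against (Embargo, Medium): payoffs 5, 8, 3 → best response Medium.
Country B against (Low, Low): payoffs 9, 5 → best response High.
Country B against (Low, Medium): payoffs 9, 0 → best response High.
Country B against (Medium, Low): payoffs 2, 3 → best response Embargo.
Country B against (Medium, Medium): payoffs 6, 1 → best response High.
Country B against (High, Low): payoffs 7, 1 → best response High.
Country B against (High, Medium): payoffs 2, 8 → best response Embargo.
Country C against (Low, High): payoffs 8, 3 → best response Low.
Country C against (Low, Embargo): payoffs 1, 8 → best response Medium.
Country C against (Medium, High): payoffs 1, 0 → best response Low.
Country C against (Medium, Embargo): payoffs 7, 5 → best response Low.
Country C against (High, High): payoffs 6, 0 → best response Low.
Country C against (High, Embargo): payoffs 6, 2 → best response Low.
Mutual best responses: (Low, High, Low).

(Low, High, Low)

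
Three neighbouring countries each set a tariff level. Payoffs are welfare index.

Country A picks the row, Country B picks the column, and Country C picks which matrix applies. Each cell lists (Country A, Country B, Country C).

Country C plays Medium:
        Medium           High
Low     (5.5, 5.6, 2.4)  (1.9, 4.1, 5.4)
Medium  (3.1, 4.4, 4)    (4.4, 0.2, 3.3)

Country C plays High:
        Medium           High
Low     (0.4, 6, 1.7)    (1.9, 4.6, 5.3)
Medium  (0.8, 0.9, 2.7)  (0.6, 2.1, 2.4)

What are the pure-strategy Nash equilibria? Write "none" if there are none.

For each player, find the best response to each opponent profile; mutual best responses are the pure NE.
Country A against (Medium, Medium): payoffs 5.5, 3.1 → best response Low.
Country A against (Medium, High): payoffs 0.4, 0.8 → best response Medium.
Country A against (High, Medium): payoffs 1.9, 4.4 → best response Medium.
Country A against (High, High): payoffs 1.9, 0.6 → best response Low.
Country B against (Low, Medium): payoffs 5.6, 4.1 → best response Medium.
Country B against (Low, High): payoffs 6, 4.6 → best response Medium.
Country B against (Medium, Medium): payoffs 4.4, 0.2 → best response Medium.
Country B against (Medium, High): payoffs 0.9, 2.1 → best response High.
Country C against (Low, Medium): payoffs 2.4, 1.7 → best response Medium.
Country C against (Low, High): payoffs 5.4, 5.3 → best response Medium.
Country C against (Medium, Medium): payoffs 4, 2.7 → best response Medium.
Country C against (Medium, High): payoffs 3.3, 2.4 → best response Medium.
Mutual best responses: (Low, Medium, Medium).

(Low, Medium, Medium)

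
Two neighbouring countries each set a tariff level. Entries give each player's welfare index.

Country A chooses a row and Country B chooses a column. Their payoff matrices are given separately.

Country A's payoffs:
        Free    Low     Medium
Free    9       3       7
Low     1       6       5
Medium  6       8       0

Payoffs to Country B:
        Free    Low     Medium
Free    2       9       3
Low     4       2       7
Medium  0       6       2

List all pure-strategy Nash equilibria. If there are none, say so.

For each strategy profile, look for a profitable unilateral deviation.
(Free, Free): Country B can switch to Low (2 → 9). Not NE.
(Free, Low): Country A can switch to Low (3 → 6). Not NE.
(Free, Medium): Country B can switch to Low (3 → 9). Not NE.
(Low, Free): Country A can switch to Free (1 → 9). Not NE.
(Low, Low): Country A can switch to Medium (6 → 8). Not NE.
(Low, Medium): Country A can switch to Free (5 → 7). Not NE.
(Medium, Free): Country A can switch to Free (6 → 9). Not NE.
(Medium, Low): Country A gets 8, best alternative 6; Country B gets 6, best alternative 2. No profitable deviation — NE.
(Medium, Medium): Country A can switch to Free (0 → 7). Not NE.

The unique pure-strategy Nash equilibrium is (Medium, Low).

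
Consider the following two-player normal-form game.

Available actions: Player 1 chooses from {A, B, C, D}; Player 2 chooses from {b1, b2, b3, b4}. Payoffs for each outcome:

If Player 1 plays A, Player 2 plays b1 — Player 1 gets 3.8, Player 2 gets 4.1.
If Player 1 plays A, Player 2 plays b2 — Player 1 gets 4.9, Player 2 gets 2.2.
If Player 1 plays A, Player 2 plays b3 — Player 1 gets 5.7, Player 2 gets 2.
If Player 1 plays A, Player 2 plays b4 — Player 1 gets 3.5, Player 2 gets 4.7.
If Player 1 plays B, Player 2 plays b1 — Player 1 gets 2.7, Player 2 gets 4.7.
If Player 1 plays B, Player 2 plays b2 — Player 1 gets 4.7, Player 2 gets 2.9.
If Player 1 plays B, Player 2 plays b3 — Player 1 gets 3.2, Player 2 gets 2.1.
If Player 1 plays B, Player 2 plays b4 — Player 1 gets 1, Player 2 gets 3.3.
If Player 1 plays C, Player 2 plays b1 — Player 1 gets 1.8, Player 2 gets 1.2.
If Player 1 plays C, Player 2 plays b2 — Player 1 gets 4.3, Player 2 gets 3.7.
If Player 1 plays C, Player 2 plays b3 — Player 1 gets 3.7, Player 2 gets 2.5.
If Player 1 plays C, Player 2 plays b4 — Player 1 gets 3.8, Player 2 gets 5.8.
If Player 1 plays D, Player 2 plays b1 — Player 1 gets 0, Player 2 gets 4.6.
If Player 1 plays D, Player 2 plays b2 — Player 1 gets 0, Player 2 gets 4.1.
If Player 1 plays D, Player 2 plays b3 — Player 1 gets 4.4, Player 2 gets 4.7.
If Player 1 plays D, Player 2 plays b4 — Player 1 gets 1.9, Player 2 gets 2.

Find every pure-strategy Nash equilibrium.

Mark each player's best response to every combination of opponents' strategies; a profile where every player is best-responding is a pure Nash equilibrium.
Player 1 against b1: payoffs 3.8, 2.7, 1.8, 0 → best response A.
Player 1 against b2: payoffs 4.9, 4.7, 4.3, 0 → best response A.
Player 1 against b3: payoffs 5.7, 3.2, 3.7, 4.4 → best response A.
Player 1 against b4: payoffs 3.5, 1, 3.8, 1.9 → best response C.
Player 2 against A: payoffs 4.1, 2.2, 2, 4.7 → best response b4.
Player 2 against B: payoffs 4.7, 2.9, 2.1, 3.3 → best response b1.
Player 2 against C: payoffs 1.2, 3.7, 2.5, 5.8 → best response b4.
Player 2 against D: payoffs 4.6, 4.1, 4.7, 2 → best response b3.
Mutual best responses: (C, b4).

Pure NE: (C, b4)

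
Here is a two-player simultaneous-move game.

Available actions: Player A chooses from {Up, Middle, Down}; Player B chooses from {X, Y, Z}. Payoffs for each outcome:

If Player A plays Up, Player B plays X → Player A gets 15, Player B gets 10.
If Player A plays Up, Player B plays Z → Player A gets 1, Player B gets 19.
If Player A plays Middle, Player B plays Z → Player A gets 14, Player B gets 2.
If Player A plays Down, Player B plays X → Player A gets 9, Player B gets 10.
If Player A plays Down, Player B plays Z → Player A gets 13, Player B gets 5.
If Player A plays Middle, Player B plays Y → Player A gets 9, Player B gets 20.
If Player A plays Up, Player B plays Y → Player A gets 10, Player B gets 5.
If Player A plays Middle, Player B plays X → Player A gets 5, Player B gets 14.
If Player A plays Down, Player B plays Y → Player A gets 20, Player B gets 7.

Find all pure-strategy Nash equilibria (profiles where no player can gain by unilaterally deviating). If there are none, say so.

There is no pure-strategy Nash equilibrium.

(Up, X): Player B can switch to Z (10 → 19). Not NE.
(Up, Y): Player A can switch to Down (10 → 20). Not NE.
(Up, Z): Player A can switch to Middle (1 → 14). Not NE.
(Middle, X): Player A can switch to Up (5 → 15). Not NE.
(Middle, Y): Player A can switch to Up (9 → 10). Not NE.
(Middle, Z): Player B can switch to X (2 → 14). Not NE.
(Down, X): Player A can switch to Up (9 → 15). Not NE.
(Down, Y): Player B can switch to X (7 → 10). Not NE.
(Down, Z): Player A can switch to Middle (13 → 14). Not NE.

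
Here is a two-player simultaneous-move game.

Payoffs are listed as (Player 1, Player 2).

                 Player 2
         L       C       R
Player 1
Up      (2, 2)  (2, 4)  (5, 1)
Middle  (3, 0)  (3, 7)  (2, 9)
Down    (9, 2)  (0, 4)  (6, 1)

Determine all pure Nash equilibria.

Player 1 against L: payoffs 2, 3, 9 → best response Down.
Player 1 against C: payoffs 2, 3, 0 → best response Middle.
Player 1 against R: payoffs 5, 2, 6 → best response Down.
Player 2 against Up: payoffs 2, 4, 1 → best response C.
Player 2 against Middle: payoffs 0, 7, 9 → best response R.
Player 2 against Down: payoffs 2, 4, 1 → best response C.
No profile is a mutual best response for all players.

No pure-strategy Nash equilibrium.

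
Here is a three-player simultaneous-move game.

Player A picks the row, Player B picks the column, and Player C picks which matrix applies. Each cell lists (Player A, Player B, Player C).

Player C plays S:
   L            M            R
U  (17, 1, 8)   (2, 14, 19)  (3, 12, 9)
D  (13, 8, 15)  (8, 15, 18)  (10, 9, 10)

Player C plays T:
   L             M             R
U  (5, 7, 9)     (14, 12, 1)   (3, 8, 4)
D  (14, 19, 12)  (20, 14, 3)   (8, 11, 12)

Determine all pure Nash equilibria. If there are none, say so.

Mark each player's best response to every combination of opponents' strategies; a profile where every player is best-responding is a pure Nash equilibrium.
Player A against (L, S): payoffs 17, 13 → best response U.
Player A against (L, T): payoffs 5, 14 → best response D.
Player A against (M, S): payoffs 2, 8 → best response D.
Player A against (M, T): payoffs 14, 20 → best response D.
Player A against (R, S): payoffs 3, 10 → best response D.
Player A against (R, T): payoffs 3, 8 → best response D.
Player B against (U, S): payoffs 1, 14, 12 → best response M.
Player B against (U, T): payoffs 7, 12, 8 → best response M.
Player B against (D, S): payoffs 8, 15, 9 → best response M.
Player B against (D, T): payoffs 19, 14, 11 → best response L.
Player C against (U, L): payoffs 8, 9 → best response T.
Player C against (U, M): payoffs 19, 1 → best response S.
Player C against (U, R): payoffs 9, 4 → best response S.
Player C against (D, L): payoffs 15, 12 → best response S.
Player C against (D, M): payoffs 18, 3 → best response S.
Player C against (D, R): payoffs 10, 12 → best response T.
Mutual best responses: (D, M, S).

The unique pure-strategy Nash equilibrium is (D, M, S).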